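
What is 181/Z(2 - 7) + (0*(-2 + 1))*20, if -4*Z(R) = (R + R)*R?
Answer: -362/25 ≈ -14.480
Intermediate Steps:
Z(R) = -R**2/2 (Z(R) = -(R + R)*R/4 = -2*R*R/4 = -R**2/2)
181/Z(2 - 7) + (0*(-2 + 1))*20 = 181/((-(2 - 7)**2/2)) + (0*(-2 + 1))*20 = 181/((-1/2*(-5)**2)) + (0*(-1))*20 = 181/((-1/2*25)) + 0*20 = 181/(-25/2) + 0 = 181*(-2/25) + 0 = -362/25 + 0 = -362/25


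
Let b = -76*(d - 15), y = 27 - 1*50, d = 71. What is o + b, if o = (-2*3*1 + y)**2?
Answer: -3415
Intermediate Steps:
y = -23 (y = 27 - 50 = -23)
b = -4256 (b = -76*(71 - 15) = -76*56 = -4256)
o = 841 (o = (-2*3*1 - 23)**2 = (-6*1 - 23)**2 = (-6 - 23)**2 = (-29)**2 = 841)
o + b = 841 - 4256 = -3415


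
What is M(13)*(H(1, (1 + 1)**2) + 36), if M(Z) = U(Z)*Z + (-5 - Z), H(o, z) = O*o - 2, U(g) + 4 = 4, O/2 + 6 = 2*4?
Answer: -684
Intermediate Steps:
O = 4 (O = -12 + 2*(2*4) = -12 + 2*8 = -12 + 16 = 4)
U(g) = 0 (U(g) = -4 + 4 = 0)
H(o, z) = -2 + 4*o (H(o, z) = 4*o - 2 = -2 + 4*o)
M(Z) = -5 - Z (M(Z) = 0*Z + (-5 - Z) = 0 + (-5 - Z) = -5 - Z)
M(13)*(H(1, (1 + 1)**2) + 36) = (-5 - 1*13)*((-2 + 4*1) + 36) = (-5 - 13)*((-2 + 4) + 36) = -18*(2 + 36) = -18*38 = -684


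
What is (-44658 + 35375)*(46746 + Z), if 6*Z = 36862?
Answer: -1472924327/3 ≈ -4.9097e+8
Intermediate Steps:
Z = 18431/3 (Z = (⅙)*36862 = 18431/3 ≈ 6143.7)
(-44658 + 35375)*(46746 + Z) = (-44658 + 35375)*(46746 + 18431/3) = -9283*158669/3 = -1472924327/3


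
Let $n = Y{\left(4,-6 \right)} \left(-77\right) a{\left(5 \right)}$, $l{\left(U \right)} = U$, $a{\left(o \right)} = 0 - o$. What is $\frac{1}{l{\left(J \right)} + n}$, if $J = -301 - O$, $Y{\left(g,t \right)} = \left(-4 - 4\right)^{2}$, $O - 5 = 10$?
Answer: $\frac{1}{24324} \approx 4.1112 \cdot 10^{-5}$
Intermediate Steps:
$O = 15$ ($O = 5 + 10 = 15$)
$a{\left(o \right)} = - o$
$Y{\left(g,t \right)} = 64$ ($Y{\left(g,t \right)} = \left(-8\right)^{2} = 64$)
$J = -316$ ($J = -301 - 15 = -316$)
$n = 24640$ ($n = 64 \left(-77\right) \left(\left(-1\right) 5\right) = \left(-4928\right) \left(-5\right) = 24640$)
$\frac{1}{l{\left(J \right)} + n} = \frac{1}{-316 + 24640} = \frac{1}{24324}$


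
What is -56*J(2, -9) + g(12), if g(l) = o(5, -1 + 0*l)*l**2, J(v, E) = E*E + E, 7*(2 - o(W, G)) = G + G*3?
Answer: -25632/7 ≈ -3661.7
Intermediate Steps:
o(W, G) = 2 - 4*G/7 (o(W, G) = 2 - (G + G*3)/7 = 2 - (G + 3*G)/7 = 2 - 4*G/7)
J(v, E) = E + E**2 (J(v, E) = E**2 + E = E + E**2)
g(l) = 18*l**2/7 (g(l) = (2 - 4*(-1 + 0*l)/7)*l**2 = (2 - 4*(-1 + 0)/7)*l**2 = (2 - 4/7*(-1))*l**2 = (2 + 4/7)*l**2 = 18*l**2/7)
-56*J(2, -9) + g(12) = -(-504)*(1 - 9) + (18/7)*12**2 = -(-504)*(-8) + (18/7)*144 = -56*72 + 2592/7 = -4032 + 2592/7 = -25632/7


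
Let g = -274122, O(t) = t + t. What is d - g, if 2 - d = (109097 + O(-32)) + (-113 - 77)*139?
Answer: 191501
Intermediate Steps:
O(t) = 2*t
d = -82621 (d = 2 - ((109097 + 2*(-32)) + (-113 - 77)*139) = 2 - ((109097 - 64) - 190*139) = 2 - (109033 - 26410) = 2 - 1*82623 = 2 - 82623 = -82621)
d - g = -82621 - 1*(-274122) = -82621 + 274122 = 191501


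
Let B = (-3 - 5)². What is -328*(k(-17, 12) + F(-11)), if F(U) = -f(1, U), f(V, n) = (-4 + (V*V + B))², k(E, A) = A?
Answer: 1216552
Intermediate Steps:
B = 64 (B = (-8)² = 64)
f(V, n) = (60 + V²)² (f(V, n) = (-4 + (V*V + 64))² = (-4 + (V² + 64))² = (-4 + (64 + V²))² = (60 + V²)²)
F(U) = -3721 (F(U) = -(60 + 1²)² = -(60 + 1)² = -1*61² = -1*3721 = -3721)
-328*(k(-17, 12) + F(-11)) = -328*(12 - 3721) = -328*(-3709) = 1216552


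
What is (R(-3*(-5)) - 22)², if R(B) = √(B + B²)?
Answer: 724 - 176*√15 ≈ 42.355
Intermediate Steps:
(R(-3*(-5)) - 22)² = (√((-3*(-5))*(1 - 3*(-5))) - 22)² = (√(15*(1 + 15)) - 22)² = (√(15*16) - 22)² = (√240 - 22)² = (4*√15 - 22)² = (-22 + 4*√15)²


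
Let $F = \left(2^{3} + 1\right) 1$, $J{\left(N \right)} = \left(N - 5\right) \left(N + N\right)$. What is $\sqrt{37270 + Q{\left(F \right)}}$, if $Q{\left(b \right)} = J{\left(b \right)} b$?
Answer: $\sqrt{37918} \approx 194.73$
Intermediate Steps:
$J{\left(N \right)} = 2 N \left(-5 + N\right)$ ($J{\left(N \right)} = \left(-5 + N\right) 2 N = 2 N \left(-5 + N\right)$)
$F = 9$ ($F = \left(8 + 1\right) 1 = 9 \cdot 1 = 9$)
$Q{\left(b \right)} = 2 b^{2} \left(-5 + b\right)$ ($Q{\left(b \right)} = 2 b \left(-5 + b\right) b = 2 b^{2} \left(-5 + b\right)$)
$\sqrt{37270 + Q{\left(F \right)}} = \sqrt{37270 + 2 \cdot 9^{2} \left(-5 + 9\right)} = \sqrt{37270 + 2 \cdot 81 \cdot 4} = \sqrt{37270 + 648} = \sqrt{37918}$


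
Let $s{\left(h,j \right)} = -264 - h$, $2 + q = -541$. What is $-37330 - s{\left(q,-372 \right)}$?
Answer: $-37609$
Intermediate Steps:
$q = -543$ ($q = -2 - 541 = -543$)
$-37330 - s{\left(q,-372 \right)} = -37330 - \left(-264 - -543\right) = -37330 - \left(-264 + 543\right) = -37330 - 279 = -37609$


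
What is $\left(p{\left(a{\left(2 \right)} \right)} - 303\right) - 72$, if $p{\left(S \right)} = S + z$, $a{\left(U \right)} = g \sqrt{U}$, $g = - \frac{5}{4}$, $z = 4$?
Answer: $-371 - \frac{5 \sqrt{2}}{4} \approx -372.77$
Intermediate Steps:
$g = - \frac{5}{4}$ ($g = \left(-5\right) \frac{1}{4} = - \frac{5}{4} \approx -1.25$)
$a{\left(U \right)} = - \frac{5 \sqrt{U}}{4}$
$p{\left(S \right)} = 4 + S$ ($p{\left(S \right)} = S + 4 = 4 + S$)
$\left(p{\left(a{\left(2 \right)} \right)} - 303\right) - 72 = \left(\left(4 - \frac{5 \sqrt{2}}{4}\right) - 303\right) - 72 = \left(-299 - \frac{5 \sqrt{2}}{4}\right) - 72 = -371 - \frac{5 \sqrt{2}}{4}$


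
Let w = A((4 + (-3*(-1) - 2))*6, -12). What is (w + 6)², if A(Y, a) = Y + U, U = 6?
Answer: 1764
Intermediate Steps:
A(Y, a) = 6 + Y (A(Y, a) = Y + 6 = 6 + Y)
w = 36 (w = 6 + (4 + (-3*(-1) - 2))*6 = 6 + (4 + (3 - 2))*6 = 6 + (4 + 1)*6 = 6 + 5*6 = 6 + 30 = 36)
(w + 6)² = (36 + 6)² = 42² = 1764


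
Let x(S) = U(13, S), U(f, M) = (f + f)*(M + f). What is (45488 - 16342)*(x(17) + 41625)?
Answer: 1235936130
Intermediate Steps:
U(f, M) = 2*f*(M + f) (U(f, M) = (2*f)*(M + f) = 2*f*(M + f))
x(S) = 338 + 26*S (x(S) = 2*13*(S + 13) = 2*13*(13 + S) = 338 + 26*S)
(45488 - 16342)*(x(17) + 41625) = (45488 - 16342)*((338 + 26*17) + 41625) = 29146*((338 + 442) + 41625) = 29146*(780 + 41625) = 29146*42405 = 1235936130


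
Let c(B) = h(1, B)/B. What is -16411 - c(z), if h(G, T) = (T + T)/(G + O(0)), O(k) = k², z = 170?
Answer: -16413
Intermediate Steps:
h(G, T) = 2*T/G (h(G, T) = (T + T)/(G + 0²) = (2*T)/(G + 0) = (2*T)/G = 2*T/G)
c(B) = 2 (c(B) = (2*B/1)/B = (2*B*1)/B = (2*B)/B = 2)
-16411 - c(z) = -16411 - 1*2 = -16411 - 2 = -16413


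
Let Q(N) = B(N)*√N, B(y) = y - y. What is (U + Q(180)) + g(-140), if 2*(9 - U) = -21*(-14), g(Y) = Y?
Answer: -278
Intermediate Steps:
B(y) = 0
Q(N) = 0 (Q(N) = 0*√N = 0)
U = -138 (U = 9 - (-21)*(-14)/2 = 9 - ½*294 = 9 - 147 = -138)
(U + Q(180)) + g(-140) = (-138 + 0) - 140 = -138 - 140 = -278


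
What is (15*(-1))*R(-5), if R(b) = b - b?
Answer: 0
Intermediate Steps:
R(b) = 0
(15*(-1))*R(-5) = (15*(-1))*0 = -15*0 = 0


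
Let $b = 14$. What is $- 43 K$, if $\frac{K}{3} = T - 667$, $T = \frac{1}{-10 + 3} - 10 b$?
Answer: $\frac{728850}{7} \approx 1.0412 \cdot 10^{5}$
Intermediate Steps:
$T = - \frac{981}{7}$ ($T = \frac{1}{-10 + 3} - 140 = \frac{1}{-7} - 140 = - \frac{1}{7} - 140 = - \frac{981}{7} \approx -140.14$)
$K = - \frac{16950}{7}$ ($K = 3 \left(- \frac{981}{7} - 667\right) = 3 \left(- \frac{5650}{7}\right) = - \frac{16950}{7} \approx -2421.4$)
$- 43 K = \left(-43\right) \left(- \frac{16950}{7}\right) = \frac{728850}{7}$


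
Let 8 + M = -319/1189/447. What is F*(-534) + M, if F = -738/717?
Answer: 2372464175/4380153 ≈ 541.64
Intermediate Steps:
M = -146627/18327 (M = -8 - 319/1189/447 = -8 - 319*1/1189*(1/447) = -8 - 11/41*1/447 = -8 - 11/18327 = -146627/18327 ≈ -8.0006)
F = -246/239 (F = -738*1/717 = -246/239 ≈ -1.0293)
F*(-534) + M = -246/239*(-534) - 146627/18327 = 131364/239 - 146627/18327 = 2372464175/4380153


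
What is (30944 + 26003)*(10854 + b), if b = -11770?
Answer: -52163452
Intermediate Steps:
(30944 + 26003)*(10854 + b) = (30944 + 26003)*(10854 - 11770) = 56947*(-916) = -52163452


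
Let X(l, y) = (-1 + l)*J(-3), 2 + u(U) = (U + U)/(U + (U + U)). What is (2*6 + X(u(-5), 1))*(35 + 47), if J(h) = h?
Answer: 1558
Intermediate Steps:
u(U) = -4/3 (u(U) = -2 + (U + U)/(U + (U + U)) = -2 + (2*U)/(U + 2*U) = -2 + (2*U)/((3*U)) = -2 + (2*U)*(1/(3*U)) = -2 + ⅔ = -4/3)
X(l, y) = 3 - 3*l (X(l, y) = (-1 + l)*(-3) = 3 - 3*l)
(2*6 + X(u(-5), 1))*(35 + 47) = (2*6 + (3 - 3*(-4/3)))*(35 + 47) = (12 + (3 + 4))*82 = (12 + 7)*82 = 19*82 = 1558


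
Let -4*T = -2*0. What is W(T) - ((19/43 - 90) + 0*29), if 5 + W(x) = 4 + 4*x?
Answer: 3808/43 ≈ 88.558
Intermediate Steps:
T = 0 (T = -(-1)*0/2 = -¼*0 = 0)
W(x) = -1 + 4*x (W(x) = -5 + (4 + 4*x) = -1 + 4*x)
W(T) - ((19/43 - 90) + 0*29) = (-1 + 4*0) - ((19/43 - 90) + 0*29) = (-1 + 0) - ((19*(1/43) - 90) + 0) = -1 - ((19/43 - 90) + 0) = -1 - (-3851/43 + 0) = -1 - 1*(-3851/43) = -1 + 3851/43 = 3808/43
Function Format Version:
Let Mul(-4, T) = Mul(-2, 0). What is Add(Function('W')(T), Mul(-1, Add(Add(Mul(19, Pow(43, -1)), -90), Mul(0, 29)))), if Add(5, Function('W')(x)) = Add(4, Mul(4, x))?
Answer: Rational(3808, 43) ≈ 88.558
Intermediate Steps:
T = 0 (T = Mul(Rational(-1, 4), Mul(-2, 0)) = Mul(Rational(-1, 4), 0) = 0)
Function('W')(x) = Add(-1, Mul(4, x)) (Function('W')(x) = Add(-5, Add(4, Mul(4, x))) = Add(-1, Mul(4, x)))
Add(Function('W')(T), Mul(-1, Add(Add(Mul(19, Pow(43, -1)), -90), Mul(0, 29)))) = Add(Add(-1, Mul(4, 0)), Mul(-1, Add(Add(Mul(19, Pow(43, -1)), -90), Mul(0, 29)))) = Add(Add(-1, 0), Mul(-1, Add(Add(Mul(19, Rational(1, 43)), -90), 0))) = Add(-1, Mul(-1, Add(Add(Rational(19, 43), -90), 0))) = Add(-1, Mul(-1, Add(Rational(-3851, 43), 0))) = Add(-1, Mul(-1, Rational(-3851, 43))) = Add(-1, Rational(3851, 43)) = Rational(3808, 43)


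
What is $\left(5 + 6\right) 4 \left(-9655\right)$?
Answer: $-424820$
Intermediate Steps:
$\left(5 + 6\right) 4 \left(-9655\right) = 11 \cdot 4 \left(-9655\right) = 44 \left(-9655\right) = -424820$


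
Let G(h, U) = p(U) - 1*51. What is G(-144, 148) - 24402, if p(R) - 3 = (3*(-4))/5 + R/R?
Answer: -122257/5 ≈ -24451.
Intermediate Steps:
p(R) = 8/5 (p(R) = 3 + ((3*(-4))/5 + R/R) = 3 + (-12*⅕ + 1) = 3 + (-12/5 + 1) = 3 - 7/5 = 8/5)
G(h, U) = -247/5 (G(h, U) = 8/5 - 1*51 = 8/5 - 51 = -247/5)
G(-144, 148) - 24402 = -247/5 - 24402 = -122257/5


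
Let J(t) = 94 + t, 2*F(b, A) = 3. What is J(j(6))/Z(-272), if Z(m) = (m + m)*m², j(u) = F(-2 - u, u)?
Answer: -191/80494592 ≈ -2.3728e-6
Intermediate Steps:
F(b, A) = 3/2 (F(b, A) = (½)*3 = 3/2)
j(u) = 3/2
Z(m) = 2*m³ (Z(m) = (2*m)*m² = 2*m³)
J(j(6))/Z(-272) = (94 + 3/2)/((2*(-272)³)) = 191/(2*((2*(-20123648)))) = (191/2)/(-40247296) = (191/2)*(-1/40247296) = -191/80494592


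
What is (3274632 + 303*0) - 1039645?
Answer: 2234987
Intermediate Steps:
(3274632 + 303*0) - 1039645 = (3274632 + 0) - 1039645 = 3274632 - 1039645 = 2234987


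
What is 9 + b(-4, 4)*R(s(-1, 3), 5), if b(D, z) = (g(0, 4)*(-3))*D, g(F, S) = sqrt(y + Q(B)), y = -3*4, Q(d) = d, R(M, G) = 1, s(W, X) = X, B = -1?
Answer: 9 + 12*I*sqrt(13) ≈ 9.0 + 43.267*I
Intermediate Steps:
y = -12
g(F, S) = I*sqrt(13) (g(F, S) = sqrt(-12 - 1) = sqrt(-13) = I*sqrt(13))
b(D, z) = -3*I*D*sqrt(13) (b(D, z) = ((I*sqrt(13))*(-3))*D = (-3*I*sqrt(13))*D = -3*I*D*sqrt(13))
9 + b(-4, 4)*R(s(-1, 3), 5) = 9 - 3*I*(-4)*sqrt(13)*1 = 9 + (12*I*sqrt(13))*1 = 9 + 12*I*sqrt(13)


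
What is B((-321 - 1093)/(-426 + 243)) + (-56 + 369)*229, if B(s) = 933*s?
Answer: 4812051/61 ≈ 78886.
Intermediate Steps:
B((-321 - 1093)/(-426 + 243)) + (-56 + 369)*229 = 933*((-321 - 1093)/(-426 + 243)) + (-56 + 369)*229 = 933*(-1414/(-183)) + 313*229 = 933*(-1414*(-1/183)) + 71677 = 933*(1414/183) + 71677 = 439754/61 + 71677 = 4812051/61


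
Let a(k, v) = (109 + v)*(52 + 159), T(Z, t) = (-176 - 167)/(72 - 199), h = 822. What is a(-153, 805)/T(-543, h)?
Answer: 24492458/343 ≈ 71407.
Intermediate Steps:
T(Z, t) = 343/127 (T(Z, t) = -343/(-127) = -343*(-1/127) = 343/127)
a(k, v) = 22999 + 211*v (a(k, v) = (109 + v)*211 = 22999 + 211*v)
a(-153, 805)/T(-543, h) = (22999 + 211*805)/(343/127) = (22999 + 169855)*(127/343) = 192854*(127/343) = 24492458/343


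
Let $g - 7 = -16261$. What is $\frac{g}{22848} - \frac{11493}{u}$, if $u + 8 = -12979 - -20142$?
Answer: $- \frac{1002353}{432480} \approx -2.3177$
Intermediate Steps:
$u = 7155$ ($u = -8 - -7163 = -8 + \left(-12979 + 20142\right) = -8 + 7163 = 7155$)
$g = -16254$ ($g = 7 - 16261 = -16254$)
$\frac{g}{22848} - \frac{11493}{u} = - \frac{16254}{22848} - \frac{11493}{7155} = \left(-16254\right) \frac{1}{22848} - \frac{1277}{795} = - \frac{387}{544} - \frac{1277}{795} = - \frac{1002353}{432480}$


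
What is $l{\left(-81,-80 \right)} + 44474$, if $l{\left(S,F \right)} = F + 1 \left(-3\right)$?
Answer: $44391$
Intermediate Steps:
$l{\left(S,F \right)} = -3 + F$ ($l{\left(S,F \right)} = F - 3 = -3 + F$)
$l{\left(-81,-80 \right)} + 44474 = \left(-3 - 80\right) + 44474 = -83 + 44474 = 44391$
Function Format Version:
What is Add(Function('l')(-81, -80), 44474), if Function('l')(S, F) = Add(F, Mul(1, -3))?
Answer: 44391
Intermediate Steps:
Function('l')(S, F) = Add(-3, F) (Function('l')(S, F) = Add(F, -3) = Add(-3, F))
Add(Function('l')(-81, -80), 44474) = Add(Add(-3, -80), 44474) = Add(-83, 44474) = 44391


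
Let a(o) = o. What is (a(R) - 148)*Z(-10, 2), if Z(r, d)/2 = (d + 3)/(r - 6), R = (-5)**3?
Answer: 1365/8 ≈ 170.63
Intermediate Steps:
R = -125
Z(r, d) = 2*(3 + d)/(-6 + r) (Z(r, d) = 2*((d + 3)/(r - 6)) = 2*((3 + d)/(-6 + r)) = 2*(3 + d)/(-6 + r))
(a(R) - 148)*Z(-10, 2) = (-125 - 148)*(2*(3 + 2)/(-6 - 10)) = -546*5/(-16) = -546*(-1)*5/16 = -273*(-5/8) = 1365/8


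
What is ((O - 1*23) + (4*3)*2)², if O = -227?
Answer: 51076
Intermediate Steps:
((O - 1*23) + (4*3)*2)² = ((-227 - 1*23) + (4*3)*2)² = ((-227 - 23) + 12*2)² = (-250 + 24)² = (-226)² = 51076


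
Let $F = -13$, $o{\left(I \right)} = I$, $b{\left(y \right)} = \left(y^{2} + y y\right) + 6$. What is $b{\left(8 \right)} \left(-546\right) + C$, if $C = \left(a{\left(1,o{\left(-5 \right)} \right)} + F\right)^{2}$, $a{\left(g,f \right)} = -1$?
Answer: $-72968$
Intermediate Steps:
$b{\left(y \right)} = 6 + 2 y^{2}$ ($b{\left(y \right)} = \left(y^{2} + y^{2}\right) + 6 = 2 y^{2} + 6 = 6 + 2 y^{2}$)
$C = 196$ ($C = \left(-1 - 13\right)^{2} = \left(-14\right)^{2} = 196$)
$b{\left(8 \right)} \left(-546\right) + C = \left(6 + 2 \cdot 8^{2}\right) \left(-546\right) + 196 = \left(6 + 2 \cdot 64\right) \left(-546\right) + 196 = \left(6 + 128\right) \left(-546\right) + 196 = 134 \left(-546\right) + 196 = -73164 + 196 = -72968$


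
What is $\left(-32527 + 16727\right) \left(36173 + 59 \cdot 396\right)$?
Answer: $-940684600$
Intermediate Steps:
$\left(-32527 + 16727\right) \left(36173 + 59 \cdot 396\right) = - 15800 \left(36173 + 23364\right) = \left(-15800\right) 59537 = -940684600$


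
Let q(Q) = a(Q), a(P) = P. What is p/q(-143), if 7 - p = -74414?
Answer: -74421/143 ≈ -520.43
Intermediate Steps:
p = 74421 (p = 7 - 1*(-74414) = 7 + 74414 = 74421)
q(Q) = Q
p/q(-143) = 74421/(-143) = 74421*(-1/143) = -74421/143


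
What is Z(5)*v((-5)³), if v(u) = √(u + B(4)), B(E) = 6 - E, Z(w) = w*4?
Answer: 20*I*√123 ≈ 221.81*I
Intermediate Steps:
Z(w) = 4*w
v(u) = √(2 + u) (v(u) = √(u + (6 - 1*4)) = √(u + (6 - 4)) = √(u + 2) = √(2 + u))
Z(5)*v((-5)³) = (4*5)*√(2 + (-5)³) = 20*√(2 - 125) = 20*√(-123) = 20*(I*√123) = 20*I*√123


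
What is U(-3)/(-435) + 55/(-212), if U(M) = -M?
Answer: -8187/30740 ≈ -0.26633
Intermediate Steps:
U(-3)/(-435) + 55/(-212) = -1*(-3)/(-435) + 55/(-212) = 3*(-1/435) + 55*(-1/212) = -1/145 - 55/212 = -8187/30740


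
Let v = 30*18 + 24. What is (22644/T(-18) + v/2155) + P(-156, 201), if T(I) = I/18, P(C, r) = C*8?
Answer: -51486696/2155 ≈ -23892.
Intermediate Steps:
P(C, r) = 8*C
T(I) = I/18 (T(I) = I*(1/18) = I/18)
v = 564 (v = 540 + 24 = 564)
(22644/T(-18) + v/2155) + P(-156, 201) = (22644/(((1/18)*(-18))) + 564/2155) + 8*(-156) = (22644/(-1) + 564*(1/2155)) - 1248 = (22644*(-1) + 564/2155) - 1248 = (-22644 + 564/2155) - 1248 = -48797256/2155 - 1248 = -51486696/2155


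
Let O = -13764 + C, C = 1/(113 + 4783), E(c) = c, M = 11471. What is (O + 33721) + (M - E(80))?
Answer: 153479809/4896 ≈ 31348.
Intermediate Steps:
C = 1/4896 ≈ 0.00020425
O = -67388543/4896 (O = -13764 + 1/4896 = -67388543/4896 ≈ -13764.)
(O + 33721) + (M - E(80)) = (-67388543/4896 + 33721) + (11471 - 1*80) = 97709473/4896 + (11471 - 80) = 97709473/4896 + 11391 = 153479809/4896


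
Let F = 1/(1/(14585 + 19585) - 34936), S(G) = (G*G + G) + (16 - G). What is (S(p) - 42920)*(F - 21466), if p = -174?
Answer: 323596530183567872/1193763119 ≈ 2.7107e+8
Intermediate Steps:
S(G) = 16 + G² (S(G) = (G² + G) + (16 - G) = (G + G²) + (16 - G) = 16 + G²)
F = -34170/1193763119 (F = 1/(1/34170 - 34936) = 1/(-1193763119/34170) = -34170/1193763119 ≈ -2.8624e-5)
(S(p) - 42920)*(F - 21466) = ((16 + (-174)²) - 42920)*(-34170/1193763119 - 21466) = ((16 + 30276) - 42920)*(-25625319146624/1193763119) = (30292 - 42920)*(-25625319146624/1193763119) = -12628*(-25625319146624/1193763119) = 323596530183567872/1193763119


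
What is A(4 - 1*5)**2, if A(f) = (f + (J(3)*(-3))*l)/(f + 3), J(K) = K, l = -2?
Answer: 289/4 ≈ 72.250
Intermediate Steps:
A(f) = (18 + f)/(3 + f) (A(f) = (f + (3*(-3))*(-2))/(f + 3) = (f - 9*(-2))/(3 + f) = (f + 18)/(3 + f) = (18 + f)/(3 + f))
A(4 - 1*5)**2 = ((18 + (4 - 1*5))/(3 + (4 - 1*5)))**2 = ((18 + (4 - 5))/(3 + (4 - 5)))**2 = ((18 - 1)/(3 - 1))**2 = (17/2)**2 = 289/4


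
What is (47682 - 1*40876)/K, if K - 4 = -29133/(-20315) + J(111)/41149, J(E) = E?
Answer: 2844710404805/2272408261 ≈ 1251.8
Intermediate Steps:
K = 4544816522/835941935 (K = 4 + (-29133/(-20315) + 111/41149) = 4 + (-29133*(-1/20315) + 111*(1/41149)) = 4 + (29133/20315 + 111/41149) = 4 + 1201048782/835941935 = 4544816522/835941935 ≈ 5.4368)
(47682 - 1*40876)/K = (47682 - 1*40876)/(4544816522/835941935) = (47682 - 40876)*(835941935/4544816522) = 6806*(835941935/4544816522) = 2844710404805/2272408261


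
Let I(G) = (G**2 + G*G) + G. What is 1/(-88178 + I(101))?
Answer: -1/67675 ≈ -1.4777e-5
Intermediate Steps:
I(G) = G + 2*G**2 (I(G) = (G**2 + G**2) + G = 2*G**2 + G = G + 2*G**2)
1/(-88178 + I(101)) = 1/(-88178 + 101*(1 + 2*101)) = 1/(-88178 + 101*(1 + 202)) = 1/(-88178 + 101*203) = 1/(-88178 + 20503) = 1/(-67675) = -1/67675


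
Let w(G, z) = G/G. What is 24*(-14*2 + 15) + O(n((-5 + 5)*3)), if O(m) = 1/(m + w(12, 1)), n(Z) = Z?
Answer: -311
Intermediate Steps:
w(G, z) = 1
O(m) = 1/(1 + m) (O(m) = 1/(m + 1) = 1/(1 + m))
24*(-14*2 + 15) + O(n((-5 + 5)*3)) = 24*(-14*2 + 15) + 1/(1 + (-5 + 5)*3) = 24*(-28 + 15) + 1/(1 + 0*3) = 24*(-13) + 1/(1 + 0) = -312 + 1/1 = -312 + 1 = -311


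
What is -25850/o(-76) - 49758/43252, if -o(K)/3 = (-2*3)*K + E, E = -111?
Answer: 106656467/4476582 ≈ 23.825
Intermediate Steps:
o(K) = 333 + 18*K (o(K) = -3*((-2*3)*K - 111) = -3*(-6*K - 111) = -3*(-111 - 6*K) = 333 + 18*K)
-25850/o(-76) - 49758/43252 = -25850/(333 + 18*(-76)) - 49758/43252 = -25850/(333 - 1368) - 49758*1/43252 = -25850/(-1035) - 24879/21626 = -25850*(-1/1035) - 24879/21626 = 5170/207 - 24879/21626 = 106656467/4476582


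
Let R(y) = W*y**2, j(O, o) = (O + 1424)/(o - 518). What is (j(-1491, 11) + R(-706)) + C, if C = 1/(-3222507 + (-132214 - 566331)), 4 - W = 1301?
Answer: -1285168106418629111/1987973364 ≈ -6.4647e+8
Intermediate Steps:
j(O, o) = (1424 + O)/(-518 + o)
W = -1297 (W = 4 - 1*1301 = 4 - 1301 = -1297)
R(y) = -1297*y**2
C = -1/3921052 (C = 1/(-3222507 - 698545) = 1/(-3921052) = -1/3921052 ≈ -2.5503e-7)
(j(-1491, 11) + R(-706)) + C = ((1424 - 1491)/(-518 + 11) - 1297*(-706)**2) - 1/3921052 = (-67/(-507) - 1297*498436) - 1/3921052 = (-1/507*(-67) - 646471492) - 1/3921052 = (67/507 - 646471492) - 1/3921052 = -327761046377/507 - 1/3921052 = -1285168106418629111/1987973364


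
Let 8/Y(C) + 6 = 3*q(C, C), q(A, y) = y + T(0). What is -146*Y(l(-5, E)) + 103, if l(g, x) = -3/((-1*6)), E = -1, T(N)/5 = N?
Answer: 3263/9 ≈ 362.56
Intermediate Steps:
T(N) = 5*N
q(A, y) = y (q(A, y) = y + 5*0 = y + 0 = y)
l(g, x) = ½ (l(g, x) = -3/(-6) = -3*(-⅙) = ½)
Y(C) = 8/(-6 + 3*C)
-146*Y(l(-5, E)) + 103 = -1168/(3*(-2 + ½)) + 103 = -1168/(3*(-3/2)) + 103 = -1168*(-2)/(3*3) + 103 = -146*(-16/9) + 103 = 2336/9 + 103 = 3263/9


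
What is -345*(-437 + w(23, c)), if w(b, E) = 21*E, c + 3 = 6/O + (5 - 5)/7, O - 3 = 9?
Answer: 337755/2 ≈ 1.6888e+5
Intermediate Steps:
O = 12 (O = 3 + 9 = 12)
c = -5/2 (c = -3 + (6/12 + (5 - 5)/7) = -3 + (6*(1/12) + 0*(⅐)) = -3 + (½ + 0) = -3 + ½ = -5/2 ≈ -2.5000)
-345*(-437 + w(23, c)) = -345*(-437 + 21*(-5/2)) = -345*(-437 - 105/2) = -345*(-979/2) = 337755/2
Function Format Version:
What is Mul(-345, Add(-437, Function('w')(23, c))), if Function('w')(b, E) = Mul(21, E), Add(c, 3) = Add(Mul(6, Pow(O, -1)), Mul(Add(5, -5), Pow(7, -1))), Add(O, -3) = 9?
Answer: Rational(337755, 2) ≈ 1.6888e+5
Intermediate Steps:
O = 12 (O = Add(3, 9) = 12)
c = Rational(-5, 2) (c = Add(-3, Add(Mul(6, Pow(12, -1)), Mul(Add(5, -5), Pow(7, -1)))) = Add(-3, Add(Mul(6, Rational(1, 12)), Mul(0, Rational(1, 7)))) = Add(-3, Add(Rational(1, 2), 0)) = Add(-3, Rational(1, 2)) = Rational(-5, 2) ≈ -2.5000)
Mul(-345, Add(-437, Function('w')(23, c))) = Mul(-345, Add(-437, Mul(21, Rational(-5, 2)))) = Mul(-345, Add(-437, Rational(-105, 2))) = Mul(-345, Rational(-979, 2)) = Rational(337755, 2)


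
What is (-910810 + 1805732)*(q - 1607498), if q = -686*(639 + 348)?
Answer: -2044520902760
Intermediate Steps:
q = -677082 (q = -686*987 = -677082)
(-910810 + 1805732)*(q - 1607498) = (-910810 + 1805732)*(-677082 - 1607498) = 894922*(-2284580) = -2044520902760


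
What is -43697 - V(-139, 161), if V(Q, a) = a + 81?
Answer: -43939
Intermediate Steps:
V(Q, a) = 81 + a
-43697 - V(-139, 161) = -43697 - (81 + 161) = -43697 - 1*242 = -43697 - 242 = -43939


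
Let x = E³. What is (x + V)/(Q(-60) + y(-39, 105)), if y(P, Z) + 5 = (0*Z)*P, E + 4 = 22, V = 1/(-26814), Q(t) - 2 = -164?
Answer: -156379247/4477938 ≈ -34.922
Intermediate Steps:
Q(t) = -162 (Q(t) = 2 - 164 = -162)
V = -1/26814 ≈ -3.7294e-5
E = 18 (E = -4 + 22 = 18)
y(P, Z) = -5 (y(P, Z) = -5 + (0*Z)*P = -5 + 0*P = -5 + 0 = -5)
x = 5832 (x = 18³ = 5832)
(x + V)/(Q(-60) + y(-39, 105)) = (5832 - 1/26814)/(-162 - 5) = (156379247/26814)/(-167) = (156379247/26814)*(-1/167) = -156379247/4477938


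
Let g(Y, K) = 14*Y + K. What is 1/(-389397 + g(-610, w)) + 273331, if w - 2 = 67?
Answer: 108749658307/397868 ≈ 2.7333e+5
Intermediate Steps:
w = 69 (w = 2 + 67 = 69)
g(Y, K) = K + 14*Y
1/(-389397 + g(-610, w)) + 273331 = 1/(-389397 + (69 + 14*(-610))) + 273331 = 1/(-389397 + (69 - 8540)) + 273331 = 1/(-389397 - 8471) + 273331 = 1/(-397868) + 273331 = -1/397868 + 273331 = 108749658307/397868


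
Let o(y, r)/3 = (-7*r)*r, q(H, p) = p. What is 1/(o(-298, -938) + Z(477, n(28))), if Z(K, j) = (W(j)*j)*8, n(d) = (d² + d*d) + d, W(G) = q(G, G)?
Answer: 1/1901004 ≈ 5.2604e-7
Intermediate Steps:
W(G) = G
o(y, r) = -21*r² (o(y, r) = 3*((-7*r)*r) = 3*(-7*r²) = -21*r²)
n(d) = d + 2*d² (n(d) = (d² + d²) + d = 2*d² + d = d + 2*d²)
Z(K, j) = 8*j² (Z(K, j) = (j*j)*8 = j²*8 = 8*j²)
1/(o(-298, -938) + Z(477, n(28))) = 1/(-21*(-938)² + 8*(28*(1 + 2*28))²) = 1/(-21*879844 + 8*(28*(1 + 56))²) = 1/(-18476724 + 8*(28*57)²) = 1/(-18476724 + 8*1596²) = 1/(-18476724 + 8*2547216) = 1/(-18476724 + 20377728) = 1/1901004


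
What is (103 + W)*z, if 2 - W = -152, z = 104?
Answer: 26728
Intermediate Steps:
W = 154 (W = 2 - 1*(-152) = 2 + 152 = 154)
(103 + W)*z = (103 + 154)*104 = 257*104 = 26728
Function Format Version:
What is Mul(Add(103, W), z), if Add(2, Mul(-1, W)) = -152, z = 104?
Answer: 26728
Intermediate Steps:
W = 154 (W = Add(2, Mul(-1, -152)) = Add(2, 152) = 154)
Mul(Add(103, W), z) = Mul(Add(103, 154), 104) = Mul(257, 104) = 26728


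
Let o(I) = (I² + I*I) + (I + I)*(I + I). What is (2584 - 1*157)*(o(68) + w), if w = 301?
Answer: 68065215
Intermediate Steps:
o(I) = 6*I² (o(I) = (I² + I²) + (2*I)*(2*I) = 2*I² + 4*I² = 6*I²)
(2584 - 1*157)*(o(68) + w) = (2584 - 1*157)*(6*68² + 301) = (2584 - 157)*(6*4624 + 301) = 2427*(27744 + 301) = 2427*28045 = 68065215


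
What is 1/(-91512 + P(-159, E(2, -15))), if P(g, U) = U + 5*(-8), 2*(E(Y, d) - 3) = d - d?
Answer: -1/91549 ≈ -1.0923e-5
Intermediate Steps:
E(Y, d) = 3 (E(Y, d) = 3 + (d - d)/2 = 3 + (½)*0 = 3 + 0 = 3)
P(g, U) = -40 + U (P(g, U) = U - 40 = -40 + U)
1/(-91512 + P(-159, E(2, -15))) = 1/(-91512 + (-40 + 3)) = 1/(-91512 - 37) = 1/(-91549) = -1/91549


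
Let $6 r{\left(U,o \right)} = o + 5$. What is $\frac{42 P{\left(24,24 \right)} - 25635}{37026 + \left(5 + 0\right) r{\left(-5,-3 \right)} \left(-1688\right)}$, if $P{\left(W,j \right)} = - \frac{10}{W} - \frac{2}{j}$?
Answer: $- \frac{38484}{51319} \approx -0.7499$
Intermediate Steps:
$r{\left(U,o \right)} = \frac{5}{6} + \frac{o}{6}$ ($r{\left(U,o \right)} = \frac{o + 5}{6} = \frac{5 + o}{6} = \frac{5}{6} + \frac{o}{6}$)
$\frac{42 P{\left(24,24 \right)} - 25635}{37026 + \left(5 + 0\right) r{\left(-5,-3 \right)} \left(-1688\right)} = \frac{42 \left(- \frac{10}{24} - \frac{2}{24}\right) - 25635}{37026 + \left(5 + 0\right) \left(\frac{5}{6} + \frac{1}{6} \left(-3\right)\right) \left(-1688\right)} = \frac{42 \left(\left(-10\right) \frac{1}{24} - \frac{1}{12}\right) - 25635}{37026 + 5 \left(\frac{5}{6} - \frac{1}{2}\right) \left(-1688\right)} = \frac{42 \left(- \frac{5}{12} - \frac{1}{12}\right) - 25635}{37026 + 5 \cdot \frac{1}{3} \left(-1688\right)} = \frac{42 \left(- \frac{1}{2}\right) - 25635}{37026 + \frac{5}{3} \left(-1688\right)} = \frac{-21 - 25635}{37026 - \frac{8440}{3}} = - \frac{25656}{\frac{102638}{3}} = \left(-25656\right) \frac{3}{102638} = - \frac{38484}{51319}$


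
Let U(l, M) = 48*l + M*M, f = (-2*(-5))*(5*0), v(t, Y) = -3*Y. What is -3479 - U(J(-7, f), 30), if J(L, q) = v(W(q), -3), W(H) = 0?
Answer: -4811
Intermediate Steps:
f = 0 (f = 10*0 = 0)
J(L, q) = 9 (J(L, q) = -3*(-3) = 9)
U(l, M) = M**2 + 48*l (U(l, M) = 48*l + M**2 = M**2 + 48*l)
-3479 - U(J(-7, f), 30) = -3479 - (30**2 + 48*9) = -3479 - (900 + 432) = -3479 - 1*1332 = -3479 - 1332 = -4811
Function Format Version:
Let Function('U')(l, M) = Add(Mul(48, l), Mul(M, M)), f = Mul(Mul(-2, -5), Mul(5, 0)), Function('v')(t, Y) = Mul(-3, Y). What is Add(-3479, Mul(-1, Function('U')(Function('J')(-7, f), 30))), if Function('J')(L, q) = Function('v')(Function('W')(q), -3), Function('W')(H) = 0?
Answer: -4811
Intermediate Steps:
f = 0 (f = Mul(10, 0) = 0)
Function('J')(L, q) = 9 (Function('J')(L, q) = Mul(-3, -3) = 9)
Function('U')(l, M) = Add(Pow(M, 2), Mul(48, l)) (Function('U')(l, M) = Add(Mul(48, l), Pow(M, 2)) = Add(Pow(M, 2), Mul(48, l)))
Add(-3479, Mul(-1, Function('U')(Function('J')(-7, f), 30))) = Add(-3479, Mul(-1, Add(Pow(30, 2), Mul(48, 9)))) = Add(-3479, Mul(-1, Add(900, 432))) = Add(-3479, Mul(-1, 1332)) = Add(-3479, -1332) = -4811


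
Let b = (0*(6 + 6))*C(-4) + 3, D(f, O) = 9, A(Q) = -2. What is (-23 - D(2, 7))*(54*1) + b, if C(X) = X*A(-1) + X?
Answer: -1725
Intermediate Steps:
C(X) = -X (C(X) = X*(-2) + X = -2*X + X = -X)
b = 3 (b = (0*(6 + 6))*(-1*(-4)) + 3 = (0*12)*4 + 3 = 0*4 + 3 = 0 + 3 = 3)
(-23 - D(2, 7))*(54*1) + b = (-23 - 1*9)*(54*1) + 3 = (-23 - 9)*54 + 3 = -32*54 + 3 = -1728 + 3 = -1725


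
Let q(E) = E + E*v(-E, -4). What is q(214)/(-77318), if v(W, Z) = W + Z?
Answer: 23219/38659 ≈ 0.60061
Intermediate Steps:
q(E) = E + E*(-4 - E) (q(E) = E + E*(-E - 4) = E + E*(-4 - E))
q(214)/(-77318) = -1*214*(3 + 214)/(-77318) = -1*214*217*(-1/77318) = -46438*(-1/77318) = 23219/38659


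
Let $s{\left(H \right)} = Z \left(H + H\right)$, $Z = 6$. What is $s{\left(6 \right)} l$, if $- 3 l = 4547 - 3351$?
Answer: $-28704$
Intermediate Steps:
$l = - \frac{1196}{3}$ ($l = - \frac{4547 - 3351}{3} = \left(- \frac{1}{3}\right) 1196 = - \frac{1196}{3} \approx -398.67$)
$s{\left(H \right)} = 12 H$ ($s{\left(H \right)} = 6 \left(H + H\right) = 6 \cdot 2 H = 12 H$)
$s{\left(6 \right)} l = 12 \cdot 6 \left(- \frac{1196}{3}\right) = 72 \left(- \frac{1196}{3}\right) = -28704$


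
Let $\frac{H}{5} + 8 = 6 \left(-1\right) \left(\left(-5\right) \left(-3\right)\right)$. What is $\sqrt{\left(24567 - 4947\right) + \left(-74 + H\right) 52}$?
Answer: $2 i \sqrt{2427} \approx 98.529 i$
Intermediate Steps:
$H = -490$ ($H = -40 + 5 \cdot 6 \left(-1\right) \left(\left(-5\right) \left(-3\right)\right) = -40 + 5 \left(\left(-6\right) 15\right) = -40 + 5 \left(-90\right) = -40 - 450 = -490$)
$\sqrt{\left(24567 - 4947\right) + \left(-74 + H\right) 52} = \sqrt{\left(24567 - 4947\right) + \left(-74 - 490\right) 52} = \sqrt{\left(24567 - 4947\right) - 29328} = \sqrt{19620 - 29328} = \sqrt{-9708} = 2 i \sqrt{2427}$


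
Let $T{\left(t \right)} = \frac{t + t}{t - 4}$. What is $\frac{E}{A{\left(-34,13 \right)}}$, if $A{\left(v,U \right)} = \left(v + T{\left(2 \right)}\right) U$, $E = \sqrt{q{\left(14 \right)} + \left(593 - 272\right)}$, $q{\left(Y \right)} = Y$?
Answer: $- \frac{\sqrt{335}}{468} \approx -0.039109$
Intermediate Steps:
$E = \sqrt{335}$ ($E = \sqrt{14 + \left(593 - 272\right)} = \sqrt{14 + 321} = \sqrt{335} \approx 18.303$)
$T{\left(t \right)} = \frac{2 t}{-4 + t}$
$A{\left(v,U \right)} = U \left(-2 + v\right)$ ($A{\left(v,U \right)} = \left(v + 2 \cdot 2 \frac{1}{-4 + 2}\right) U = \left(v + 2 \cdot 2 \frac{1}{-2}\right) U = \left(v + 2 \cdot 2 \left(- \frac{1}{2}\right)\right) U = \left(v - 2\right) U = \left(-2 + v\right) U = U \left(-2 + v\right)$)
$\frac{E}{A{\left(-34,13 \right)}} = \frac{\sqrt{335}}{13 \left(-2 - 34\right)} = \frac{\sqrt{335}}{13 \left(-36\right)} = \frac{\sqrt{335}}{-468} = \sqrt{335} \left(- \frac{1}{468}\right) = - \frac{\sqrt{335}}{468}$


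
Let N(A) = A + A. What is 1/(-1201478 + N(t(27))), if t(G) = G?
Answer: -1/1201424 ≈ -8.3235e-7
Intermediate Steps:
N(A) = 2*A
1/(-1201478 + N(t(27))) = 1/(-1201478 + 2*27) = 1/(-1201478 + 54) = 1/(-1201424) = -1/1201424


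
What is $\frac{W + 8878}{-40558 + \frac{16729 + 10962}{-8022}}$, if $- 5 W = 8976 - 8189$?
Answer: $- \frac{349783266}{1626919835} \approx -0.215$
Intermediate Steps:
$W = - \frac{787}{5}$ ($W = - \frac{8976 - 8189}{5} = \left(- \frac{1}{5}\right) 787 = - \frac{787}{5} \approx -157.4$)
$\frac{W + 8878}{-40558 + \frac{16729 + 10962}{-8022}} = \frac{- \frac{787}{5} + 8878}{-40558 + \frac{16729 + 10962}{-8022}} = \frac{43603}{5 \left(-40558 + 27691 \left(- \frac{1}{8022}\right)\right)} = \frac{43603}{5 \left(-40558 - \frac{27691}{8022}\right)} = \frac{43603}{5 \left(- \frac{325383967}{8022}\right)} = \frac{43603}{5} \left(- \frac{8022}{325383967}\right) = - \frac{349783266}{1626919835}$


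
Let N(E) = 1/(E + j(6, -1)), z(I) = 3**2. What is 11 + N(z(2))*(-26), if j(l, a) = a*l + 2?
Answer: 29/5 ≈ 5.8000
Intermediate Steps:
j(l, a) = 2 + a*l
z(I) = 9
N(E) = 1/(-4 + E) (N(E) = 1/(E + (2 - 1*6)) = 1/(E + (2 - 6)) = 1/(E - 4) = 1/(-4 + E))
11 + N(z(2))*(-26) = 11 - 26/(-4 + 9) = 11 - 26/5 = 29/5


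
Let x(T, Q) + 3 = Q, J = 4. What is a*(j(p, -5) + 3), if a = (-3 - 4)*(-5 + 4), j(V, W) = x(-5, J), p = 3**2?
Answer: 28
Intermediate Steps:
p = 9
x(T, Q) = -3 + Q
j(V, W) = 1 (j(V, W) = -3 + 4 = 1)
a = 7 (a = -7*(-1) = 7)
a*(j(p, -5) + 3) = 7*(1 + 3) = 7*4 = 28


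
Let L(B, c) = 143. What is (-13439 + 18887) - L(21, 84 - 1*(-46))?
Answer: 5305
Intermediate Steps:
(-13439 + 18887) - L(21, 84 - 1*(-46)) = (-13439 + 18887) - 1*143 = 5448 - 143 = 5305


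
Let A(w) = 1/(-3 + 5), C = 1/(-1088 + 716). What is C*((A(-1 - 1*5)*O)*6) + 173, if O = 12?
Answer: 5360/31 ≈ 172.90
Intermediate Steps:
C = -1/372 (C = 1/(-372) = -1/372 ≈ -0.0026882)
A(w) = ½ (A(w) = 1/2 = ½)
C*((A(-1 - 1*5)*O)*6) + 173 = -(½)*12*6/372 + 173 = -6/62 + 173 = -1/372*36 + 173 = -3/31 + 173 = 5360/31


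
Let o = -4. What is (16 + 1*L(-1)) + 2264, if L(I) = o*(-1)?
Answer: 2284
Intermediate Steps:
L(I) = 4 (L(I) = -4*(-1) = 4)
(16 + 1*L(-1)) + 2264 = (16 + 1*4) + 2264 = (16 + 4) + 2264 = 20 + 2264 = 2284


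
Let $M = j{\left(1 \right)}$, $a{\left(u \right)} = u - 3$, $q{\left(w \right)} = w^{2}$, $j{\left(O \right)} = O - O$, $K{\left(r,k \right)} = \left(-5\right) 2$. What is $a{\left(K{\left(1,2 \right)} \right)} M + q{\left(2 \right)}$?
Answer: $4$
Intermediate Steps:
$K{\left(r,k \right)} = -10$
$j{\left(O \right)} = 0$
$a{\left(u \right)} = -3 + u$
$M = 0$
$a{\left(K{\left(1,2 \right)} \right)} M + q{\left(2 \right)} = \left(-3 - 10\right) 0 + 2^{2} = \left(-13\right) 0 + 4 = 0 + 4 = 4$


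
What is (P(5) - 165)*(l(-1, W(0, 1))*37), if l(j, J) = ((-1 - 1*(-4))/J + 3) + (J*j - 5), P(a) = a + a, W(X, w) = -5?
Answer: -13764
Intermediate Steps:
P(a) = 2*a
l(j, J) = -2 + 3/J + J*j (l(j, J) = ((-1 + 4)/J + 3) + (-5 + J*j) = (3/J + 3) + (-5 + J*j) = (3 + 3/J) + (-5 + J*j) = -2 + 3/J + J*j)
(P(5) - 165)*(l(-1, W(0, 1))*37) = (2*5 - 165)*((-2 + 3/(-5) - 5*(-1))*37) = (10 - 165)*((-2 + 3*(-1/5) + 5)*37) = -155*(-2 - 3/5 + 5)*37 = -372*37 = -155*444/5 = -13764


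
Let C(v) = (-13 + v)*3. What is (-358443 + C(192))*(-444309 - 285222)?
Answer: 261103522086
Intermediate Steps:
C(v) = -39 + 3*v
(-358443 + C(192))*(-444309 - 285222) = (-358443 + (-39 + 3*192))*(-444309 - 285222) = (-358443 + (-39 + 576))*(-729531) = (-358443 + 537)*(-729531) = -357906*(-729531) = 261103522086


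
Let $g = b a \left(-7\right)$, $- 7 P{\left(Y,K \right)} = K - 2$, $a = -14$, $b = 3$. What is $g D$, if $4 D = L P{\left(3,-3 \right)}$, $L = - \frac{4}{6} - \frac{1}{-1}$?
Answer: $\frac{35}{2} \approx 17.5$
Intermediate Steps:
$P{\left(Y,K \right)} = \frac{2}{7} - \frac{K}{7}$ ($P{\left(Y,K \right)} = - \frac{K - 2}{7} = - \frac{-2 + K}{7} = \frac{2}{7} - \frac{K}{7}$)
$L = \frac{1}{3}$ ($L = \left(-4\right) \frac{1}{6} - -1 = - \frac{2}{3} + 1 = \frac{1}{3} \approx 0.33333$)
$g = 294$ ($g = 3 \left(-14\right) \left(-7\right) = \left(-42\right) \left(-7\right) = 294$)
$D = \frac{5}{84}$ ($D = \frac{\frac{1}{3} \left(\frac{2}{7} - - \frac{3}{7}\right)}{4} = \frac{\frac{1}{3} \left(\frac{2}{7} + \frac{3}{7}\right)}{4} = \frac{\frac{1}{3} \cdot \frac{5}{7}}{4} = \frac{1}{4} \cdot \frac{5}{21} = \frac{5}{84} \approx 0.059524$)
$g D = 294 \cdot \frac{5}{84} = \frac{35}{2}$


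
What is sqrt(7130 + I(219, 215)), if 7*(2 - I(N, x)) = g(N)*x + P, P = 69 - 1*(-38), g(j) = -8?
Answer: sqrt(360759)/7 ≈ 85.805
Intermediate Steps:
P = 107 (P = 69 + 38 = 107)
I(N, x) = -93/7 + 8*x/7 (I(N, x) = 2 - (-8*x + 107)/7 = 2 - (107 - 8*x)/7 = 2 + (-107/7 + 8*x/7) = -93/7 + 8*x/7)
sqrt(7130 + I(219, 215)) = sqrt(7130 + (-93/7 + (8/7)*215)) = sqrt(7130 + (-93/7 + 1720/7)) = sqrt(7130 + 1627/7) = sqrt(51537/7) = sqrt(360759)/7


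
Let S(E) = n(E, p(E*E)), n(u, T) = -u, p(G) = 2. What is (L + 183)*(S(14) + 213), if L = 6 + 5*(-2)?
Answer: 35621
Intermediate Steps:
L = -4 (L = 6 - 10 = -4)
S(E) = -E
(L + 183)*(S(14) + 213) = (-4 + 183)*(-1*14 + 213) = 179*(-14 + 213) = 179*199 = 35621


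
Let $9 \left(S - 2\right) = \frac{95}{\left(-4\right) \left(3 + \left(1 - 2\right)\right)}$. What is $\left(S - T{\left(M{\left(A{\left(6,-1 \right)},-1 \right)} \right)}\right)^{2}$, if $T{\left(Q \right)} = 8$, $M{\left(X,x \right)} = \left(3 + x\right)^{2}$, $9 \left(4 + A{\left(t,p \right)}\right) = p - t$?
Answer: $\frac{277729}{5184} \approx 53.574$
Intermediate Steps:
$A{\left(t,p \right)} = -4 - \frac{t}{9} + \frac{p}{9}$ ($A{\left(t,p \right)} = -4 + \frac{p - t}{9} = -4 + \left(- \frac{t}{9} + \frac{p}{9}\right) = -4 - \frac{t}{9} + \frac{p}{9}$)
$S = \frac{49}{72}$ ($S = 2 + \frac{95 \frac{1}{\left(-4\right) \left(3 + \left(1 - 2\right)\right)}}{9} = 2 + \frac{95 \frac{1}{\left(-4\right) \left(3 - 1\right)}}{9} = 2 + \frac{95 \frac{1}{\left(-4\right) 2}}{9} = 2 + \frac{95 \frac{1}{-8}}{9} = 2 + \frac{95 \left(- \frac{1}{8}\right)}{9} = 2 + \frac{1}{9} \left(- \frac{95}{8}\right) = 2 - \frac{95}{72} = \frac{49}{72} \approx 0.68056$)
$\left(S - T{\left(M{\left(A{\left(6,-1 \right)},-1 \right)} \right)}\right)^{2} = \left(\frac{49}{72} - 8\right)^{2} = \left(- \frac{527}{72}\right)^{2} = \frac{277729}{5184}$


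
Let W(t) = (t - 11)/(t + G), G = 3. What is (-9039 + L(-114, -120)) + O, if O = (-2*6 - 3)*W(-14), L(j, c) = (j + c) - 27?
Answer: -102675/11 ≈ -9334.1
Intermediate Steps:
W(t) = (-11 + t)/(3 + t) (W(t) = (t - 11)/(t + 3) = (-11 + t)/(3 + t))
L(j, c) = -27 + c + j (L(j, c) = (c + j) - 27 = -27 + c + j)
O = -375/11 (O = (-2*6 - 3)*((-11 - 14)/(3 - 14)) = (-12 - 3)*(-25/(-11)) = -(-15)*(-25)/11 = -15*25/11 = -375/11 ≈ -34.091)
(-9039 + L(-114, -120)) + O = (-9039 + (-27 - 120 - 114)) - 375/11 = (-9039 - 261) - 375/11 = -9300 - 375/11 = -102675/11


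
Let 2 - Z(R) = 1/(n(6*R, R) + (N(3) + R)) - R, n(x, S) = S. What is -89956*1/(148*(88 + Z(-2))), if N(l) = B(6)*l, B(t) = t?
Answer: -314846/45547 ≈ -6.9126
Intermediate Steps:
N(l) = 6*l
Z(R) = 2 + R - 1/(18 + 2*R) (Z(R) = 2 - (1/(R + (6*3 + R)) - R) = 2 - (1/(R + (18 + R)) - R) = 2 - (1/(18 + 2*R) - R) = 2 + (R - 1/(18 + 2*R)) = 2 + R - 1/(18 + 2*R))
-89956*1/(148*(88 + Z(-2))) = -89956*1/(148*(88 + (35/2 + (-2)**2 + 11*(-2))/(9 - 2))) = -89956*1/(148*(88 + (35/2 + 4 - 22)/7)) = -89956*1/(148*(88 + (1/7)*(-1/2))) = -89956*1/(148*(88 - 1/14)) = -89956/((1231/14)*148) = -89956/91094/7 = -89956*7/91094 = -314846/45547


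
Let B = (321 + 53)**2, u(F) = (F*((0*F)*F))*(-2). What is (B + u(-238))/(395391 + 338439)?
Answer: 69938/366915 ≈ 0.19061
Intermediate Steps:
u(F) = 0 (u(F) = (F*(0*F))*(-2) = (F*0)*(-2) = 0*(-2) = 0)
B = 139876 (B = 374**2 = 139876)
(B + u(-238))/(395391 + 338439) = (139876 + 0)/(395391 + 338439) = 139876/733830 = 139876*(1/733830) = 69938/366915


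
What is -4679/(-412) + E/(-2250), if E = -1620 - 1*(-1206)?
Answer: 594351/51500 ≈ 11.541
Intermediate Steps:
E = -414 (E = -1620 + 1206 = -414)
-4679/(-412) + E/(-2250) = -4679/(-412) - 414/(-2250) = -4679*(-1/412) - 414*(-1/2250) = 4679/412 + 23/125 = 594351/51500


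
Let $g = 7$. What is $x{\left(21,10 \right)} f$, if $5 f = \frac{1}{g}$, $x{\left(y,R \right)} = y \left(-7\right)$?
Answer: $- \frac{21}{5} \approx -4.2$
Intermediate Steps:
$x{\left(y,R \right)} = - 7 y$
$f = \frac{1}{35}$ ($f = \frac{1}{5 \cdot 7} = \frac{1}{5} \cdot \frac{1}{7} = \frac{1}{35} \approx 0.028571$)
$x{\left(21,10 \right)} f = \left(-7\right) 21 \cdot \frac{1}{35} = \left(-147\right) \frac{1}{35} = - \frac{21}{5}$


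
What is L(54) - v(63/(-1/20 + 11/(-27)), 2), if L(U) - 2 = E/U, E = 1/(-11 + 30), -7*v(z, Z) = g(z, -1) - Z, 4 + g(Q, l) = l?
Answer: 1027/1026 ≈ 1.0010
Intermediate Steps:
g(Q, l) = -4 + l
v(z, Z) = 5/7 + Z/7 (v(z, Z) = -((-4 - 1) - Z)/7 = -(-5 - Z)/7 = 5/7 + Z/7)
E = 1/19 ≈ 0.052632
L(U) = 2 + 1/(19*U)
L(54) - v(63/(-1/20 + 11/(-27)), 2) = (2 + (1/19)/54) - (5/7 + (⅐)*2) = (2 + (1/19)*(1/54)) - (5/7 + 2/7) = (2 + 1/1026) - 1*1 = 2053/1026 - 1 = 1027/1026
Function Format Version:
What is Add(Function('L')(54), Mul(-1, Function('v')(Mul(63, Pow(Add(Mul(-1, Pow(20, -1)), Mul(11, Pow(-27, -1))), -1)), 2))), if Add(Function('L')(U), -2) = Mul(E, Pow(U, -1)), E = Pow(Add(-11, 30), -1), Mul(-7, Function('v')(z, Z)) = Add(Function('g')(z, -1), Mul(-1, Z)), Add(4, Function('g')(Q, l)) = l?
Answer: Rational(1027, 1026) ≈ 1.0010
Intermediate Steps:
Function('g')(Q, l) = Add(-4, l)
Function('v')(z, Z) = Add(Rational(5, 7), Mul(Rational(1, 7), Z)) (Function('v')(z, Z) = Mul(Rational(-1, 7), Add(Add(-4, -1), Mul(-1, Z))) = Mul(Rational(-1, 7), Add(-5, Mul(-1, Z))) = Add(Rational(5, 7), Mul(Rational(1, 7), Z)))
E = Rational(1, 19) (E = Pow(19, -1) = Rational(1, 19) ≈ 0.052632)
Function('L')(U) = Add(2, Mul(Rational(1, 19), Pow(U, -1)))
Add(Function('L')(54), Mul(-1, Function('v')(Mul(63, Pow(Add(Mul(-1, Pow(20, -1)), Mul(11, Pow(-27, -1))), -1)), 2))) = Add(Add(2, Mul(Rational(1, 19), Pow(54, -1))), Mul(-1, Add(Rational(5, 7), Mul(Rational(1, 7), 2)))) = Add(Add(2, Mul(Rational(1, 19), Rational(1, 54))), Mul(-1, Add(Rational(5, 7), Rational(2, 7)))) = Add(Add(2, Rational(1, 1026)), Mul(-1, 1)) = Add(Rational(2053, 1026), -1) = Rational(1027, 1026)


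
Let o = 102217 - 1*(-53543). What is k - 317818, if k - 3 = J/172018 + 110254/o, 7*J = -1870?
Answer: -1354717127956309/4262606040 ≈ -3.1781e+5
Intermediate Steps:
J = -1870/7 (J = (1/7)*(-1870) = -1870/7 ≈ -267.14)
o = 155760 (o = 102217 + 53543 = 155760)
k = 15798464411/4262606040 (k = 3 + (-1870/7/172018 + 110254/155760) = 3 + (-1870/7*1/172018 + 110254*(1/155760)) = 3 + (-85/54733 + 55127/77880) = 3 + 3010646291/4262606040 = 15798464411/4262606040 ≈ 3.7063)
k - 317818 = 15798464411/4262606040 - 317818 = -1354717127956309/4262606040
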